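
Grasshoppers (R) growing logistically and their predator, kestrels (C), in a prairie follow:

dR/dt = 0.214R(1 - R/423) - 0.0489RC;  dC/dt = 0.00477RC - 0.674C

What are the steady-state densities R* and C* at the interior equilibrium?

From dC/dt = 0 with C > 0: 0.00477R* = 0.674, so R* = 141.
Substitute into dR/dt = 0: 0.214(1 - 141/423) = 0.0489C*.
The bracket is 0.666, giving C* = 0.143/0.0489 = 2.91.

R* ≈ 141, C* ≈ 2.91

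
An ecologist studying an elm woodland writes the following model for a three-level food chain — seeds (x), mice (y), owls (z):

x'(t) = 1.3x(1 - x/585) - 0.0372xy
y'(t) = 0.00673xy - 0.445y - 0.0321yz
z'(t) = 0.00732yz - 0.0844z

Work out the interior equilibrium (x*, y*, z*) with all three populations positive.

From dz/dt = 0: 0.00732y* = 0.0844, so y* = 11.5.
From dx/dt = 0: 1.3(1 - x*/585) = 0.0372·11.5, giving x* = 585·(1 - 0.33) = 392.
From dy/dt = 0: 0.00673·392 - 0.445 = 0.0321z*, so z* = 2.19/0.0321 = 68.3.

x* ≈ 392, y* ≈ 11.5, z* ≈ 68.3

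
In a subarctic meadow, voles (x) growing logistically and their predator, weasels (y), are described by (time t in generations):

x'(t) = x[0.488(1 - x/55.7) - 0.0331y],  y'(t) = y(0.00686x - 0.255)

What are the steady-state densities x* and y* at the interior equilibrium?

x* ≈ 37.2, y* ≈ 4.9

From dy/dt = 0 with y > 0: 0.00686x* = 0.255, so x* = 37.2.
Substitute into dx/dt = 0: 0.488(1 - 37.2/55.7) = 0.0331y*.
The bracket is 0.333, giving y* = 0.162/0.0331 = 4.9.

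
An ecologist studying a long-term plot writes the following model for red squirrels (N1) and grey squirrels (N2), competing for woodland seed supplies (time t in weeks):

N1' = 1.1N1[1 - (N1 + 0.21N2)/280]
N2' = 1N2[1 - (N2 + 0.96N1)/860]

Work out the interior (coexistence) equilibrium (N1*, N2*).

N1* ≈ 124, N2* ≈ 740

Setting both brackets to zero gives the nullclines N1 + 0.21N2 = 280 and 0.96N1 + N2 = 860.
Substituting N2 = 860 - 0.96N1 into the first: N1(1 - 0.21·0.96) = 280 - 0.21·860.
So N1* = 99.4/0.798 = 124, and then N2* = 860 - 0.96·124 = 740.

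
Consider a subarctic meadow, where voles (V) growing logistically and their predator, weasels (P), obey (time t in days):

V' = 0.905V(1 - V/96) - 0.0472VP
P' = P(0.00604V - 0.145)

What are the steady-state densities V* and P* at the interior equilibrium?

V* ≈ 24, P* ≈ 14.4

From dP/dt = 0 with P > 0: 0.00604V* = 0.145, so V* = 24.
Substitute into dV/dt = 0: 0.905(1 - 24/96) = 0.0472P*.
The bracket is 0.75, giving P* = 0.679/0.0472 = 14.4.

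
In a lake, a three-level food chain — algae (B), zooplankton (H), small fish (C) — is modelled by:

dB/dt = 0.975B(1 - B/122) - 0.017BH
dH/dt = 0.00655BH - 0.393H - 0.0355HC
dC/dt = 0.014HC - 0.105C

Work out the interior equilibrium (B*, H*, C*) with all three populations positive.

B* ≈ 106, H* ≈ 7.5, C* ≈ 8.5

From dC/dt = 0: 0.014H* = 0.105, so H* = 7.5.
From dB/dt = 0: 0.975(1 - B*/122) = 0.017·7.5, giving B* = 122·(1 - 0.131) = 106.
From dH/dt = 0: 0.00655·106 - 0.393 = 0.0355C*, so C* = 0.302/0.0355 = 8.5.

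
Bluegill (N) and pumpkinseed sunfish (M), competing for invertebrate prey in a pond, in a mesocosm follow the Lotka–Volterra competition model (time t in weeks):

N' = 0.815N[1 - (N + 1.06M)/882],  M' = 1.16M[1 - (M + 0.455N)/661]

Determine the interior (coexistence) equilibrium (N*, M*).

Setting both brackets to zero gives the nullclines N + 1.06M = 882 and 0.455N + M = 661.
Substituting M = 661 - 0.455N into the first: N(1 - 1.06·0.455) = 882 - 1.06·661.
So N* = 181/0.518 = 350, and then M* = 661 - 0.455·350 = 502.

N* ≈ 350, M* ≈ 502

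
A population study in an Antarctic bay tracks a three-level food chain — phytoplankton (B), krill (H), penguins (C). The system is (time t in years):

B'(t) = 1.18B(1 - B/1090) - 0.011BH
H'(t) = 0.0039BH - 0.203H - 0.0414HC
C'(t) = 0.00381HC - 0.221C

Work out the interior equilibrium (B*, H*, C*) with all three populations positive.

B* ≈ 501, H* ≈ 58, C* ≈ 42.3

From dC/dt = 0: 0.00381H* = 0.221, so H* = 58.
From dB/dt = 0: 1.18(1 - B*/1090) = 0.011·58, giving B* = 1090·(1 - 0.541) = 501.
From dH/dt = 0: 0.0039·501 - 0.203 = 0.0414C*, so C* = 1.75/0.0414 = 42.3.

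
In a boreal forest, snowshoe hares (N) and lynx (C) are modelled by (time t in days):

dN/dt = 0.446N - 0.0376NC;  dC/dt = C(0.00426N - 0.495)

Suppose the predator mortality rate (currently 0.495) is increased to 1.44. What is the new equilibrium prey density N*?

N* ≈ 338

At the interior fixed point, setting dC/dt = 0 with C > 0 fixes N* = (predator death rate)/(NC coefficient) — independent of the other coefficients.
With the change, N* = 1.44/0.00426 = 338; it rises from 116.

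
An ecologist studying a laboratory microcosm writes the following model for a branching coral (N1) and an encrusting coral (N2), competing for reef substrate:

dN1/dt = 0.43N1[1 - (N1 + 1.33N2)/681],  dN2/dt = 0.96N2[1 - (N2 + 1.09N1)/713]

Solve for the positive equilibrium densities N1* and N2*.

N1* ≈ 594, N2* ≈ 65.1

Setting both brackets to zero gives the nullclines N1 + 1.33N2 = 681 and 1.09N1 + N2 = 713.
Substituting N2 = 713 - 1.09N1 into the first: N1(1 - 1.33·1.09) = 681 - 1.33·713.
So N1* = -267/-0.45 = 594, and then N2* = 713 - 1.09·594 = 65.1.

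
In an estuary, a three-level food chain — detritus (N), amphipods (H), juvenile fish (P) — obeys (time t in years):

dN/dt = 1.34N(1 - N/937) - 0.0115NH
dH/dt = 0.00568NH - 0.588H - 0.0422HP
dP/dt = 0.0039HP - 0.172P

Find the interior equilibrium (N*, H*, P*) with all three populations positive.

N* ≈ 582, H* ≈ 44.1, P* ≈ 64.4

From dP/dt = 0: 0.0039H* = 0.172, so H* = 44.1.
From dN/dt = 0: 1.34(1 - N*/937) = 0.0115·44.1, giving N* = 937·(1 - 0.378) = 582.
From dH/dt = 0: 0.00568·582 - 0.588 = 0.0422P*, so P* = 2.72/0.0422 = 64.4.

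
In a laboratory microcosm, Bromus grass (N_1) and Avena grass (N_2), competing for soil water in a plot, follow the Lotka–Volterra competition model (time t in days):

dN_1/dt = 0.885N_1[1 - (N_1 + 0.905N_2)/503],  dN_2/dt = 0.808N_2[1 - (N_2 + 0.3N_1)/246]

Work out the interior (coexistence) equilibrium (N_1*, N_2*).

Setting both brackets to zero gives the nullclines N_1 + 0.905N_2 = 503 and 0.3N_1 + N_2 = 246.
Substituting N_2 = 246 - 0.3N_1 into the first: N_1(1 - 0.905·0.3) = 503 - 0.905·246.
So N_1* = 280/0.728 = 385, and then N_2* = 246 - 0.3·385 = 131.

N_1* ≈ 385, N_2* ≈ 131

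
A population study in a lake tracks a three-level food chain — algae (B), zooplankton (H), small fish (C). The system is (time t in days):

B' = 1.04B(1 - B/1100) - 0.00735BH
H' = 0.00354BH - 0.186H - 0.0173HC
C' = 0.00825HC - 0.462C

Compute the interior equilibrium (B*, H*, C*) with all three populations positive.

From dC/dt = 0: 0.00825H* = 0.462, so H* = 56.
From dB/dt = 0: 1.04(1 - B*/1100) = 0.00735·56, giving B* = 1100·(1 - 0.396) = 665.
From dH/dt = 0: 0.00354·665 - 0.186 = 0.0173C*, so C* = 2.17/0.0173 = 125.

B* ≈ 665, H* ≈ 56, C* ≈ 125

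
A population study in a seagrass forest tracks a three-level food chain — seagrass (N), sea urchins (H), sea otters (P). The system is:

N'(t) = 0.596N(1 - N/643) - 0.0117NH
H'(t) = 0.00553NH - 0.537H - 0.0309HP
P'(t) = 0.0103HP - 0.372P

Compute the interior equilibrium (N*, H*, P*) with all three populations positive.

From dP/dt = 0: 0.0103H* = 0.372, so H* = 36.1.
From dN/dt = 0: 0.596(1 - N*/643) = 0.0117·36.1, giving N* = 643·(1 - 0.709) = 187.
From dH/dt = 0: 0.00553·187 - 0.537 = 0.0309P*, so P* = 0.498/0.0309 = 16.1.

N* ≈ 187, H* ≈ 36.1, P* ≈ 16.1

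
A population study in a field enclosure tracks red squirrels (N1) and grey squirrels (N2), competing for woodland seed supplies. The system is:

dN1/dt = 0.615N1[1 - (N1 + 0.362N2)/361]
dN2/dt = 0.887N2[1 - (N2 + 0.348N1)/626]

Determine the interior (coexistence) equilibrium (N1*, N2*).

Setting both brackets to zero gives the nullclines N1 + 0.362N2 = 361 and 0.348N1 + N2 = 626.
Substituting N2 = 626 - 0.348N1 into the first: N1(1 - 0.362·0.348) = 361 - 0.362·626.
So N1* = 134/0.874 = 154, and then N2* = 626 - 0.348·154 = 572.

N1* ≈ 154, N2* ≈ 572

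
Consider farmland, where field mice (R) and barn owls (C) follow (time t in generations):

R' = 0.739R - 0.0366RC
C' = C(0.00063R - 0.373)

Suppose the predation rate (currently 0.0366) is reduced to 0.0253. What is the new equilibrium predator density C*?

At the interior fixed point, setting dR/dt = 0 with R > 0 fixes C* = (prey growth rate)/(RC coefficient) — independent of the other coefficients.
With the change, C* = 0.739/0.0253 = 29.2; it rises from 20.2.

C* ≈ 29.2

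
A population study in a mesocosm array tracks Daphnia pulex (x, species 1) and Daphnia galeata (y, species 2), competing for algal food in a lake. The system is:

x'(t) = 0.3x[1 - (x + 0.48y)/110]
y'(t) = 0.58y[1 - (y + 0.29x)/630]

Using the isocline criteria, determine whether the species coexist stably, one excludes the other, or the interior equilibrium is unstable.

Compare the nullcline intercepts: K1/α12 = 110/0.48 = 229 < K2 = 630; K2/α21 = 630/0.29 = 2170 > K1 = 110.
Since the inequalities point opposite ways, species 2 can invade but species 1 cannot.

species 2 excludes species 1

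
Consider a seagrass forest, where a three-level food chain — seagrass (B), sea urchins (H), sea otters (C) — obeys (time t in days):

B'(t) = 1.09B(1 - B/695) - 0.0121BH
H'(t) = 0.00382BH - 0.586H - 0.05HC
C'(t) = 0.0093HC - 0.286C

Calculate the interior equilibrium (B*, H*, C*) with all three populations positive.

B* ≈ 458, H* ≈ 30.8, C* ≈ 23.3

From dC/dt = 0: 0.0093H* = 0.286, so H* = 30.8.
From dB/dt = 0: 1.09(1 - B*/695) = 0.0121·30.8, giving B* = 695·(1 - 0.341) = 458.
From dH/dt = 0: 0.00382·458 - 0.586 = 0.05C*, so C* = 1.16/0.05 = 23.3.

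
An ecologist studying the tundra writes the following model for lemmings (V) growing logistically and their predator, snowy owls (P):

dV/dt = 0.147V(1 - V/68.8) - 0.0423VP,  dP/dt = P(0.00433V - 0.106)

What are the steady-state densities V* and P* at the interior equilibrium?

V* ≈ 24.5, P* ≈ 2.24

From dP/dt = 0 with P > 0: 0.00433V* = 0.106, so V* = 24.5.
Substitute into dV/dt = 0: 0.147(1 - 24.5/68.8) = 0.0423P*.
The bracket is 0.644, giving P* = 0.0947/0.0423 = 2.24.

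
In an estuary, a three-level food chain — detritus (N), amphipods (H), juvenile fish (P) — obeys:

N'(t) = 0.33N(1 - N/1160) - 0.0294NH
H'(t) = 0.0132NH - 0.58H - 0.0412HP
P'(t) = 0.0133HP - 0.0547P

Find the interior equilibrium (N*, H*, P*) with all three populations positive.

From dP/dt = 0: 0.0133H* = 0.0547, so H* = 4.11.
From dN/dt = 0: 0.33(1 - N*/1160) = 0.0294·4.11, giving N* = 1160·(1 - 0.366) = 735.
From dH/dt = 0: 0.0132·735 - 0.58 = 0.0412P*, so P* = 9.12/0.0412 = 221.

N* ≈ 735, H* ≈ 4.11, P* ≈ 221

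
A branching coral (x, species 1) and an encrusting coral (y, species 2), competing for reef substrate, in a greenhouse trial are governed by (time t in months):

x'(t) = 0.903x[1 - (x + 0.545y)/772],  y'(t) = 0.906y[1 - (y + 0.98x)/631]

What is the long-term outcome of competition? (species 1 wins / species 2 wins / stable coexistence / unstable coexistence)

Compare the nullcline intercepts: K1/α12 = 772/0.545 = 1420 > K2 = 631; K2/α21 = 631/0.98 = 644 < K1 = 772.
Since the inequalities point opposite ways, species 1 can invade but species 2 cannot.

species 1 excludes species 2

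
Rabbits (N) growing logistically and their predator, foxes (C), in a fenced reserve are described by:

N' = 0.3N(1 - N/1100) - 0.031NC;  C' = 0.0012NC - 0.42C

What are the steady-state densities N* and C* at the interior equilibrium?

From dC/dt = 0 with C > 0: 0.0012N* = 0.42, so N* = 350.
Substitute into dN/dt = 0: 0.3(1 - 350/1100) = 0.031C*.
The bracket is 0.682, giving C* = 0.205/0.031 = 6.6.

N* ≈ 350, C* ≈ 6.6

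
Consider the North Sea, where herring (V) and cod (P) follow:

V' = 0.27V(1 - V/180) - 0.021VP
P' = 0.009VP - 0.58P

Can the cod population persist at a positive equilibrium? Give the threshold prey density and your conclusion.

The predator equation gives dP/dt > 0 only when V > 0.58/0.009 = 64.4.
Without the predator, V → K = 180. Since 180 > 64.4, the predator can invade and persist.

Threshold V = 64.4; K > 64.4, so yes, the predator persists.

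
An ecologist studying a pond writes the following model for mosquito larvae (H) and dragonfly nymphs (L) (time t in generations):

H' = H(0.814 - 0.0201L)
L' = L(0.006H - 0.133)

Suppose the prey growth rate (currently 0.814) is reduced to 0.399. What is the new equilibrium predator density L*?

L* ≈ 19.9

At the interior fixed point, setting dH/dt = 0 with H > 0 fixes L* = (prey growth rate)/(HL coefficient) — independent of the other coefficients.
With the change, L* = 0.399/0.0201 = 19.9; it falls from 40.5.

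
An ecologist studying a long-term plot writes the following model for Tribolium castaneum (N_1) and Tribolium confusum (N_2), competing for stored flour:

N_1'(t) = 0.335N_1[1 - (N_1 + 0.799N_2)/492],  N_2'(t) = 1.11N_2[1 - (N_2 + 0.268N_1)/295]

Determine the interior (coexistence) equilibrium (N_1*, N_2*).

Setting both brackets to zero gives the nullclines N_1 + 0.799N_2 = 492 and 0.268N_1 + N_2 = 295.
Substituting N_2 = 295 - 0.268N_1 into the first: N_1(1 - 0.799·0.268) = 492 - 0.799·295.
So N_1* = 256/0.786 = 326, and then N_2* = 295 - 0.268·326 = 208.

N_1* ≈ 326, N_2* ≈ 208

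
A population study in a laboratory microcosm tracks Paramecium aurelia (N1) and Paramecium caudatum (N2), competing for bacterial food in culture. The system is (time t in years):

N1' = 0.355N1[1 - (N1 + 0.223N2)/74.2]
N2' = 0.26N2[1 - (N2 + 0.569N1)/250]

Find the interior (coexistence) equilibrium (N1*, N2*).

Setting both brackets to zero gives the nullclines N1 + 0.223N2 = 74.2 and 0.569N1 + N2 = 250.
Substituting N2 = 250 - 0.569N1 into the first: N1(1 - 0.223·0.569) = 74.2 - 0.223·250.
So N1* = 18.5/0.873 = 21.1, and then N2* = 250 - 0.569·21.1 = 238.

N1* ≈ 21.1, N2* ≈ 238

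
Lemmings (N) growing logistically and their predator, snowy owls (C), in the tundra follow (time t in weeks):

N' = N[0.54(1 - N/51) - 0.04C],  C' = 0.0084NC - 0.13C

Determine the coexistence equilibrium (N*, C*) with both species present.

From dC/dt = 0 with C > 0: 0.0084N* = 0.13, so N* = 15.5.
Substitute into dN/dt = 0: 0.54(1 - 15.5/51) = 0.04C*.
The bracket is 0.697, giving C* = 0.376/0.04 = 9.4.

N* ≈ 15.5, C* ≈ 9.4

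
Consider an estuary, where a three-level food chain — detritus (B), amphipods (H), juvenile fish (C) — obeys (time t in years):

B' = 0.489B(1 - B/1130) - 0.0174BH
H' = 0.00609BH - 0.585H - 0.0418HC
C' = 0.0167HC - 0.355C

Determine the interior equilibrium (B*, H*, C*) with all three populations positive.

From dC/dt = 0: 0.0167H* = 0.355, so H* = 21.3.
From dB/dt = 0: 0.489(1 - B*/1130) = 0.0174·21.3, giving B* = 1130·(1 - 0.756) = 275.
From dH/dt = 0: 0.00609·275 - 0.585 = 0.0418C*, so C* = 1.09/0.0418 = 26.1.

B* ≈ 275, H* ≈ 21.3, C* ≈ 26.1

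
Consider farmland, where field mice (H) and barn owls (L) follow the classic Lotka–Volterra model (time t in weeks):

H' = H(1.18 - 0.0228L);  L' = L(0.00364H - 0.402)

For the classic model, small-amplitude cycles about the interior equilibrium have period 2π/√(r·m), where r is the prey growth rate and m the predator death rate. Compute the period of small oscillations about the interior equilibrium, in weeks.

T ≈ 9.12 weeks

Here r = 1.18 and m = 0.402, so r·m = 0.474.
ω = √0.474 = 0.689 per week, hence T = 2π/ω ≈ 9.12 weeks.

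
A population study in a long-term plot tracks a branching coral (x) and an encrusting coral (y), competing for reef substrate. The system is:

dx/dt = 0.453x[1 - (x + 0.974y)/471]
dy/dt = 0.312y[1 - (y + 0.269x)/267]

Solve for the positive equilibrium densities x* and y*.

Setting both brackets to zero gives the nullclines x + 0.974y = 471 and 0.269x + y = 267.
Substituting y = 267 - 0.269x into the first: x(1 - 0.974·0.269) = 471 - 0.974·267.
So x* = 211/0.738 = 286, and then y* = 267 - 0.269·286 = 190.

x* ≈ 286, y* ≈ 190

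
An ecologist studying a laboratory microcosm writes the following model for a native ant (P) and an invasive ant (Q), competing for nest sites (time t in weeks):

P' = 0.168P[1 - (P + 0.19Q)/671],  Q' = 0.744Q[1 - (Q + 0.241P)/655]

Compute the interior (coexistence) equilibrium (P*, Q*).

P* ≈ 573, Q* ≈ 517

Setting both brackets to zero gives the nullclines P + 0.19Q = 671 and 0.241P + Q = 655.
Substituting Q = 655 - 0.241P into the first: P(1 - 0.19·0.241) = 671 - 0.19·655.
So P* = 547/0.954 = 573, and then Q* = 655 - 0.241·573 = 517.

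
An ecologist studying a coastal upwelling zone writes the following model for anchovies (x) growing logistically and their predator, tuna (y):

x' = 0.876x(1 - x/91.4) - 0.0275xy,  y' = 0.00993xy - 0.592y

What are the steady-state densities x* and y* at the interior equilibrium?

From dy/dt = 0 with y > 0: 0.00993x* = 0.592, so x* = 59.6.
Substitute into dx/dt = 0: 0.876(1 - 59.6/91.4) = 0.0275y*.
The bracket is 0.348, giving y* = 0.305/0.0275 = 11.1.

x* ≈ 59.6, y* ≈ 11.1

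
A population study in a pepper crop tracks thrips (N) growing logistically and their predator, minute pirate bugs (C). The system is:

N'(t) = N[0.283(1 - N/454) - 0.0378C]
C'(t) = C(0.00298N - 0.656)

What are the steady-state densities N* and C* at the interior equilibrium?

N* ≈ 220, C* ≈ 3.86

From dC/dt = 0 with C > 0: 0.00298N* = 0.656, so N* = 220.
Substitute into dN/dt = 0: 0.283(1 - 220/454) = 0.0378C*.
The bracket is 0.515, giving C* = 0.146/0.0378 = 3.86.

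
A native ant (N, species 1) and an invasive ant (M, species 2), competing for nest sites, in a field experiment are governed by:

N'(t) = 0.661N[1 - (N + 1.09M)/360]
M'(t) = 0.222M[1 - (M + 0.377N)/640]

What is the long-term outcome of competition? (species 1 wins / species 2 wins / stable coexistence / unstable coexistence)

Compare the nullcline intercepts: K1/α12 = 360/1.09 = 330 < K2 = 640; K2/α21 = 640/0.377 = 1700 > K1 = 360.
Since the inequalities point opposite ways, species 2 can invade but species 1 cannot.

species 2 excludes species 1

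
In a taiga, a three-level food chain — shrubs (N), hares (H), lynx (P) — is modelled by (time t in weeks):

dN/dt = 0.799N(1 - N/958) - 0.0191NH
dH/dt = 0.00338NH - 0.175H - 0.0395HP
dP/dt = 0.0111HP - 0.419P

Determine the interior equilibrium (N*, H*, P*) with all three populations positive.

N* ≈ 93.5, H* ≈ 37.7, P* ≈ 3.57

From dP/dt = 0: 0.0111H* = 0.419, so H* = 37.7.
From dN/dt = 0: 0.799(1 - N*/958) = 0.0191·37.7, giving N* = 958·(1 - 0.902) = 93.5.
From dH/dt = 0: 0.00338·93.5 - 0.175 = 0.0395P*, so P* = 0.141/0.0395 = 3.57.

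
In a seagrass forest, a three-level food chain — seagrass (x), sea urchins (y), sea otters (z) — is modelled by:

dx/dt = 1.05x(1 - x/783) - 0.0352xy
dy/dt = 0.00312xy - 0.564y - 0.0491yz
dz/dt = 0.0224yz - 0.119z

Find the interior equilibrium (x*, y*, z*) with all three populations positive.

x* ≈ 644, y* ≈ 5.31, z* ≈ 29.4

From dz/dt = 0: 0.0224y* = 0.119, so y* = 5.31.
From dx/dt = 0: 1.05(1 - x*/783) = 0.0352·5.31, giving x* = 783·(1 - 0.178) = 644.
From dy/dt = 0: 0.00312·644 - 0.564 = 0.0491z*, so z* = 1.44/0.0491 = 29.4.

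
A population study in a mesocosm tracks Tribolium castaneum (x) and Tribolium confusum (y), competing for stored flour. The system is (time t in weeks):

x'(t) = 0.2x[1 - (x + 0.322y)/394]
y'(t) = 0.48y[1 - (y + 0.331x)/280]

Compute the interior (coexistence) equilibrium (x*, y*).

Setting both brackets to zero gives the nullclines x + 0.322y = 394 and 0.331x + y = 280.
Substituting y = 280 - 0.331x into the first: x(1 - 0.322·0.331) = 394 - 0.322·280.
So x* = 304/0.893 = 340, and then y* = 280 - 0.331·340 = 167.

x* ≈ 340, y* ≈ 167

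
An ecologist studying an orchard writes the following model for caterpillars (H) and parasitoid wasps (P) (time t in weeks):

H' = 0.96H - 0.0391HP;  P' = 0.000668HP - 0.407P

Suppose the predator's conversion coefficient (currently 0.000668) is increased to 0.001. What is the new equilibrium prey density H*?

At the interior fixed point, setting dP/dt = 0 with P > 0 fixes H* = (predator death rate)/(HP coefficient) — independent of the other coefficients.
With the change, H* = 0.407/0.001 = 407; it falls from 609.

H* ≈ 407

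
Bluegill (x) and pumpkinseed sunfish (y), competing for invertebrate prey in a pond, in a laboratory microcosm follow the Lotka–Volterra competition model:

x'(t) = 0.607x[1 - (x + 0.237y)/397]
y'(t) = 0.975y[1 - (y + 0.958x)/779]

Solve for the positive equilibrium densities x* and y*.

x* ≈ 275, y* ≈ 516

Setting both brackets to zero gives the nullclines x + 0.237y = 397 and 0.958x + y = 779.
Substituting y = 779 - 0.958x into the first: x(1 - 0.237·0.958) = 397 - 0.237·779.
So x* = 212/0.773 = 275, and then y* = 779 - 0.958·275 = 516.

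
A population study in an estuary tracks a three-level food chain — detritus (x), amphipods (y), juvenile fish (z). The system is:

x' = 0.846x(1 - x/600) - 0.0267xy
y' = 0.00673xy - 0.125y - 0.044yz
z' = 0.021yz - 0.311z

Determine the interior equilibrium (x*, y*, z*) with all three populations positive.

x* ≈ 320, y* ≈ 14.8, z* ≈ 46

From dz/dt = 0: 0.021y* = 0.311, so y* = 14.8.
From dx/dt = 0: 0.846(1 - x*/600) = 0.0267·14.8, giving x* = 600·(1 - 0.467) = 320.
From dy/dt = 0: 0.00673·320 - 0.125 = 0.044z*, so z* = 2.03/0.044 = 46.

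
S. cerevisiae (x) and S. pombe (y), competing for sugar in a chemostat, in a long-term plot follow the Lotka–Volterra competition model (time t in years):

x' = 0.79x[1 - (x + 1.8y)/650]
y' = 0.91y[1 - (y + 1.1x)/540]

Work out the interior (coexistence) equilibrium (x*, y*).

Setting both brackets to zero gives the nullclines x + 1.8y = 650 and 1.1x + y = 540.
Substituting y = 540 - 1.1x into the first: x(1 - 1.8·1.1) = 650 - 1.8·540.
So x* = -322/-0.98 = 329, and then y* = 540 - 1.1·329 = 179.

x* ≈ 329, y* ≈ 179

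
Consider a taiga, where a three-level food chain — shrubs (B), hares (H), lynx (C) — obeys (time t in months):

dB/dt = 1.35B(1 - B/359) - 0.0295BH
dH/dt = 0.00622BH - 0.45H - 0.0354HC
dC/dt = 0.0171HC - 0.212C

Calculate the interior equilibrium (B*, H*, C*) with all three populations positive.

B* ≈ 262, H* ≈ 12.4, C* ≈ 33.3

From dC/dt = 0: 0.0171H* = 0.212, so H* = 12.4.
From dB/dt = 0: 1.35(1 - B*/359) = 0.0295·12.4, giving B* = 359·(1 - 0.271) = 262.
From dH/dt = 0: 0.00622·262 - 0.45 = 0.0354C*, so C* = 1.18/0.0354 = 33.3.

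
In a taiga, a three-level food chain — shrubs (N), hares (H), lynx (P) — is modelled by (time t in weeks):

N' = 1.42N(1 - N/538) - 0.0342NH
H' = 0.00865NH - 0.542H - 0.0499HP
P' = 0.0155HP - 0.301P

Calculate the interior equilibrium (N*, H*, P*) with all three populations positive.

N* ≈ 286, H* ≈ 19.4, P* ≈ 38.8

From dP/dt = 0: 0.0155H* = 0.301, so H* = 19.4.
From dN/dt = 0: 1.42(1 - N*/538) = 0.0342·19.4, giving N* = 538·(1 - 0.468) = 286.
From dH/dt = 0: 0.00865·286 - 0.542 = 0.0499P*, so P* = 1.94/0.0499 = 38.8.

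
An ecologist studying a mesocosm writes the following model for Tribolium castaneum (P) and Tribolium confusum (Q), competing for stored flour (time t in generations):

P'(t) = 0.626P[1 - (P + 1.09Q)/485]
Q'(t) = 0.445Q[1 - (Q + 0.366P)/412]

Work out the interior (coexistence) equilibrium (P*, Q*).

P* ≈ 59.8, Q* ≈ 390

Setting both brackets to zero gives the nullclines P + 1.09Q = 485 and 0.366P + Q = 412.
Substituting Q = 412 - 0.366P into the first: P(1 - 1.09·0.366) = 485 - 1.09·412.
So P* = 35.9/0.601 = 59.8, and then Q* = 412 - 0.366·59.8 = 390.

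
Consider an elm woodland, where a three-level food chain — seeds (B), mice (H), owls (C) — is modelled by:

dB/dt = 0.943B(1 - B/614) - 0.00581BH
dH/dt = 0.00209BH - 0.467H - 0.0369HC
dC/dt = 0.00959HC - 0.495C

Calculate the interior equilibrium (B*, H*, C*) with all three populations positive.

From dC/dt = 0: 0.00959H* = 0.495, so H* = 51.6.
From dB/dt = 0: 0.943(1 - B*/614) = 0.00581·51.6, giving B* = 614·(1 - 0.318) = 419.
From dH/dt = 0: 0.00209·419 - 0.467 = 0.0369C*, so C* = 0.408/0.0369 = 11.1.

B* ≈ 419, H* ≈ 51.6, C* ≈ 11.1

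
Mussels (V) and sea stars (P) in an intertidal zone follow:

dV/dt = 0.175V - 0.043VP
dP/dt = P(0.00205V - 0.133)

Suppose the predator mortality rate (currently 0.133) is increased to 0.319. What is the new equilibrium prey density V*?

V* ≈ 156

At the interior fixed point, setting dP/dt = 0 with P > 0 fixes V* = (predator death rate)/(VP coefficient) — independent of the other coefficients.
With the change, V* = 0.319/0.00205 = 156; it rises from 64.9.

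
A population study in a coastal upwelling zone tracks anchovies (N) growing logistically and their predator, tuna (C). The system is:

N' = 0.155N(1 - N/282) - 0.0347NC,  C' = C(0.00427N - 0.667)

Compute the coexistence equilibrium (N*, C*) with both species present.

N* ≈ 156, C* ≈ 1.99

From dC/dt = 0 with C > 0: 0.00427N* = 0.667, so N* = 156.
Substitute into dN/dt = 0: 0.155(1 - 156/282) = 0.0347C*.
The bracket is 0.446, giving C* = 0.0691/0.0347 = 1.99.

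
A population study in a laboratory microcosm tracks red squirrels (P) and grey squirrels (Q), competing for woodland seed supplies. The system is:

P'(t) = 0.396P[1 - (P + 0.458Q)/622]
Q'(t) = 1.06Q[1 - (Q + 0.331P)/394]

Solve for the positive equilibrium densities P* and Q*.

Setting both brackets to zero gives the nullclines P + 0.458Q = 622 and 0.331P + Q = 394.
Substituting Q = 394 - 0.331P into the first: P(1 - 0.458·0.331) = 622 - 0.458·394.
So P* = 442/0.848 = 520, and then Q* = 394 - 0.331·520 = 222.

P* ≈ 520, Q* ≈ 222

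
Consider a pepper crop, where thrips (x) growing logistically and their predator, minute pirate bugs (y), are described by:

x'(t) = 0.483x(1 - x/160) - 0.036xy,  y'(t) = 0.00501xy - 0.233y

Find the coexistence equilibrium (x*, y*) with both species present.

x* ≈ 46.5, y* ≈ 9.52

From dy/dt = 0 with y > 0: 0.00501x* = 0.233, so x* = 46.5.
Substitute into dx/dt = 0: 0.483(1 - 46.5/160) = 0.036y*.
The bracket is 0.709, giving y* = 0.343/0.036 = 9.52.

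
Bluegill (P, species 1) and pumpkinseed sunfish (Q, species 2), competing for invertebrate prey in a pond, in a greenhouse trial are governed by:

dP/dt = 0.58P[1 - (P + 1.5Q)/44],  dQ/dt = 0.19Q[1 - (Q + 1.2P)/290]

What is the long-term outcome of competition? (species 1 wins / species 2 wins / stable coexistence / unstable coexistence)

Compare the nullcline intercepts: K1/α12 = 44/1.5 = 29.3 < K2 = 290; K2/α21 = 290/1.2 = 242 > K1 = 44.
Since the inequalities point opposite ways, species 2 can invade but species 1 cannot.

species 2 excludes species 1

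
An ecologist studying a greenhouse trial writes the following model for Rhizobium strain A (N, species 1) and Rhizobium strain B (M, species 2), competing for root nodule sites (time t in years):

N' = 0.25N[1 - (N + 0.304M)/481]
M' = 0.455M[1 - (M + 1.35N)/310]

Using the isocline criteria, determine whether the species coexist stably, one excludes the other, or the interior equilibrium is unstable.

species 1 excludes species 2

Compare the nullcline intercepts: K1/α12 = 481/0.304 = 1580 > K2 = 310; K2/α21 = 310/1.35 = 230 < K1 = 481.
Since the inequalities point opposite ways, species 1 can invade but species 2 cannot.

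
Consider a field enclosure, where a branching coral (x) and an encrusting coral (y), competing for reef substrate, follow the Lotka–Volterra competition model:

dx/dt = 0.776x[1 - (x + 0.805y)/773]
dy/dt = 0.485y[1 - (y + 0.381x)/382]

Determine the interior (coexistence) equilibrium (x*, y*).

x* ≈ 671, y* ≈ 126

Setting both brackets to zero gives the nullclines x + 0.805y = 773 and 0.381x + y = 382.
Substituting y = 382 - 0.381x into the first: x(1 - 0.805·0.381) = 773 - 0.805·382.
So x* = 465/0.693 = 671, and then y* = 382 - 0.381·671 = 126.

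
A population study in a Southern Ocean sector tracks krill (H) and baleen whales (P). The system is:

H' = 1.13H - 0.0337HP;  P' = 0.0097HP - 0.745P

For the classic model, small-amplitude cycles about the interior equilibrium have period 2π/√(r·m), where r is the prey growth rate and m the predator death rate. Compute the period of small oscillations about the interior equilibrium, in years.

Here r = 1.13 and m = 0.745, so r·m = 0.842.
ω = √0.842 = 0.918 per year, hence T = 2π/ω ≈ 6.85 years.

T ≈ 6.85 years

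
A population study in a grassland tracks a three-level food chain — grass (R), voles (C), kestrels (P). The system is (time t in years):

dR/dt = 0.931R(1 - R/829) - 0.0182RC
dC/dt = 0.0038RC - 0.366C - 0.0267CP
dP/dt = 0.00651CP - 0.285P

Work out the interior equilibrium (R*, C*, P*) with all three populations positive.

R* ≈ 120, C* ≈ 43.8, P* ≈ 3.3

From dP/dt = 0: 0.00651C* = 0.285, so C* = 43.8.
From dR/dt = 0: 0.931(1 - R*/829) = 0.0182·43.8, giving R* = 829·(1 - 0.856) = 120.
From dC/dt = 0: 0.0038·120 - 0.366 = 0.0267P*, so P* = 0.0882/0.0267 = 3.3.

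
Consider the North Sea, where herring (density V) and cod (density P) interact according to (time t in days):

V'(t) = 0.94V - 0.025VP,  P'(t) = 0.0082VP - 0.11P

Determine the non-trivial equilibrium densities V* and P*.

Set dP/dt = 0 with P > 0: 0.0082V - 0.11 = 0, so V* = 0.11/0.0082 = 13.4.
Set dV/dt = 0 with V > 0: 0.94 - 0.025P = 0, so P* = 0.94/0.025 = 37.6.

V* ≈ 13.4, P* ≈ 37.6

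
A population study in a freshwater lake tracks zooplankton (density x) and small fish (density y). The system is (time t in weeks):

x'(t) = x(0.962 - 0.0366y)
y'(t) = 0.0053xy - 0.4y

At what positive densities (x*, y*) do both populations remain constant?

Set dy/dt = 0 with y > 0: 0.0053x - 0.4 = 0, so x* = 0.4/0.0053 = 75.5.
Set dx/dt = 0 with x > 0: 0.962 - 0.0366y = 0, so y* = 0.962/0.0366 = 26.3.

x* ≈ 75.5, y* ≈ 26.3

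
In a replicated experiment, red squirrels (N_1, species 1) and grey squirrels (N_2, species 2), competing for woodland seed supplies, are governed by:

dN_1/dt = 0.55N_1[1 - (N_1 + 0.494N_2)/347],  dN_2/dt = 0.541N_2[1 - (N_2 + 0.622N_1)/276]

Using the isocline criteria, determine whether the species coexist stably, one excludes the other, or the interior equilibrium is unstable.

Compare the nullcline intercepts: K1/α12 = 347/0.494 = 702 > K2 = 276; K2/α21 = 276/0.622 = 444 > K1 = 347.
Since both inequalities hold, each species can invade when rare, so the interior equilibrium is stable.

stable coexistence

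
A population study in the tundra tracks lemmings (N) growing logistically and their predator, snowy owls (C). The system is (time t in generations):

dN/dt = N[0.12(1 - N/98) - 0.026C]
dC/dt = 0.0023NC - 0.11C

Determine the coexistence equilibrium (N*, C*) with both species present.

From dC/dt = 0 with C > 0: 0.0023N* = 0.11, so N* = 47.8.
Substitute into dN/dt = 0: 0.12(1 - 47.8/98) = 0.026C*.
The bracket is 0.512, giving C* = 0.0614/0.026 = 2.36.

N* ≈ 47.8, C* ≈ 2.36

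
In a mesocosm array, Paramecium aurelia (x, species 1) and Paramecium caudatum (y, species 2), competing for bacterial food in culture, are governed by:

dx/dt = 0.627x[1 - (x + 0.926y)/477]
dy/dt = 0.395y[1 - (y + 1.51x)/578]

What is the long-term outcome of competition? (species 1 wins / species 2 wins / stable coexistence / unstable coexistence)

unstable coexistence (outcome depends on initial conditions)

Compare the nullcline intercepts: K1/α12 = 477/0.926 = 515 < K2 = 578; K2/α21 = 578/1.51 = 383 < K1 = 477.
Since both are reversed, neither can invade when rare; the interior point is a saddle.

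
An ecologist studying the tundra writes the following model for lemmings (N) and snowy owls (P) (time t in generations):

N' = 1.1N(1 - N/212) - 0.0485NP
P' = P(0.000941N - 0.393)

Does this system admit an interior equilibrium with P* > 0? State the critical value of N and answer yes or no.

The predator equation gives dP/dt > 0 only when N > 0.393/0.000941 = 418.
Without the predator, N → K = 212. Since 212 < 418, the predator cannot invade.

Threshold N = 418; K < 418, so no, the predator goes extinct.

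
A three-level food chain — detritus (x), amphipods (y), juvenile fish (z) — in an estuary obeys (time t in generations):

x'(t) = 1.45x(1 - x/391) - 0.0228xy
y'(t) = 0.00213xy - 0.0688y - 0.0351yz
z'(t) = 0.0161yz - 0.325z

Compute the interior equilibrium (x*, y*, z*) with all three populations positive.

x* ≈ 267, y* ≈ 20.2, z* ≈ 14.2

From dz/dt = 0: 0.0161y* = 0.325, so y* = 20.2.
From dx/dt = 0: 1.45(1 - x*/391) = 0.0228·20.2, giving x* = 391·(1 - 0.317) = 267.
From dy/dt = 0: 0.00213·267 - 0.0688 = 0.0351z*, so z* = 0.5/0.0351 = 14.2.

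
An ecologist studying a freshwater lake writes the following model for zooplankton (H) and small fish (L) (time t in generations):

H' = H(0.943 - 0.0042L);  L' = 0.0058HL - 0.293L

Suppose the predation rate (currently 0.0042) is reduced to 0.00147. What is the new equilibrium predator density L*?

At the interior fixed point, setting dH/dt = 0 with H > 0 fixes L* = (prey growth rate)/(HL coefficient) — independent of the other coefficients.
With the change, L* = 0.943/0.00147 = 641; it rises from 225.

L* ≈ 641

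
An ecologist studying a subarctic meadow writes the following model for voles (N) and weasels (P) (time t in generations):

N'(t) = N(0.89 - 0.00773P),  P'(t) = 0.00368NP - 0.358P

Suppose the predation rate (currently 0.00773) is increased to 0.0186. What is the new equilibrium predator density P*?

P* ≈ 47.8

At the interior fixed point, setting dN/dt = 0 with N > 0 fixes P* = (prey growth rate)/(NP coefficient) — independent of the other coefficients.
With the change, P* = 0.89/0.0186 = 47.8; it falls from 115.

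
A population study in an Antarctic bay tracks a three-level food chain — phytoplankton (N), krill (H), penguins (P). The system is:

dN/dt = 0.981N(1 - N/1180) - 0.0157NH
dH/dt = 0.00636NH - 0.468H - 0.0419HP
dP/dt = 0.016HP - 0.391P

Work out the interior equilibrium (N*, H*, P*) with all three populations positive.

From dP/dt = 0: 0.016H* = 0.391, so H* = 24.4.
From dN/dt = 0: 0.981(1 - N*/1180) = 0.0157·24.4, giving N* = 1180·(1 - 0.391) = 719.
From dH/dt = 0: 0.00636·719 - 0.468 = 0.0419P*, so P* = 4.1/0.0419 = 97.9.

N* ≈ 719, H* ≈ 24.4, P* ≈ 97.9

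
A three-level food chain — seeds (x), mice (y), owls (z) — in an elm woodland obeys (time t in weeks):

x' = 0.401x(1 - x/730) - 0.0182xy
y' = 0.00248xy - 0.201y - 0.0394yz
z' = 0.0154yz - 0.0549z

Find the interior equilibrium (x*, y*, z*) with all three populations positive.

x* ≈ 612, y* ≈ 3.56, z* ≈ 33.4

From dz/dt = 0: 0.0154y* = 0.0549, so y* = 3.56.
From dx/dt = 0: 0.401(1 - x*/730) = 0.0182·3.56, giving x* = 730·(1 - 0.162) = 612.
From dy/dt = 0: 0.00248·612 - 0.201 = 0.0394z*, so z* = 1.32/0.0394 = 33.4.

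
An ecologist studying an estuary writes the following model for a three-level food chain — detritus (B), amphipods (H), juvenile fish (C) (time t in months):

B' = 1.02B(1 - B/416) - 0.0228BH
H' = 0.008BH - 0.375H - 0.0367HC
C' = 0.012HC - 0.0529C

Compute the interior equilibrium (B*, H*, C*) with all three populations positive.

B* ≈ 375, H* ≈ 4.41, C* ≈ 71.5

From dC/dt = 0: 0.012H* = 0.0529, so H* = 4.41.
From dB/dt = 0: 1.02(1 - B*/416) = 0.0228·4.41, giving B* = 416·(1 - 0.0985) = 375.
From dH/dt = 0: 0.008·375 - 0.375 = 0.0367C*, so C* = 2.63/0.0367 = 71.5.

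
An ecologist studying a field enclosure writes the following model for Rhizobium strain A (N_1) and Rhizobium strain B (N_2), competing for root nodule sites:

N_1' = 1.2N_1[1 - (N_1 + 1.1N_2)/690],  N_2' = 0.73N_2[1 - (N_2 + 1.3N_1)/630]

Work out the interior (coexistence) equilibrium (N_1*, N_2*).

N_1* ≈ 6.98, N_2* ≈ 621

Setting both brackets to zero gives the nullclines N_1 + 1.1N_2 = 690 and 1.3N_1 + N_2 = 630.
Substituting N_2 = 630 - 1.3N_1 into the first: N_1(1 - 1.1·1.3) = 690 - 1.1·630.
So N_1* = -3/-0.43 = 6.98, and then N_2* = 630 - 1.3·6.98 = 621.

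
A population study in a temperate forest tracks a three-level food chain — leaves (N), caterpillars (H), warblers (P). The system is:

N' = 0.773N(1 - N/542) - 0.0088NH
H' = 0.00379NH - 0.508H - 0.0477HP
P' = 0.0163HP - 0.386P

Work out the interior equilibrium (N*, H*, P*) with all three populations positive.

N* ≈ 396, H* ≈ 23.7, P* ≈ 20.8

From dP/dt = 0: 0.0163H* = 0.386, so H* = 23.7.
From dN/dt = 0: 0.773(1 - N*/542) = 0.0088·23.7, giving N* = 542·(1 - 0.27) = 396.
From dH/dt = 0: 0.00379·396 - 0.508 = 0.0477P*, so P* = 0.992/0.0477 = 20.8.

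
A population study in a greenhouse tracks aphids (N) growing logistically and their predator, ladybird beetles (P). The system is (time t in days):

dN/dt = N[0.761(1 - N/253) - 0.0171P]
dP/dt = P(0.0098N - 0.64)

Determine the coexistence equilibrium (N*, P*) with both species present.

From dP/dt = 0 with P > 0: 0.0098N* = 0.64, so N* = 65.3.
Substitute into dN/dt = 0: 0.761(1 - 65.3/253) = 0.0171P*.
The bracket is 0.742, giving P* = 0.565/0.0171 = 33.

N* ≈ 65.3, P* ≈ 33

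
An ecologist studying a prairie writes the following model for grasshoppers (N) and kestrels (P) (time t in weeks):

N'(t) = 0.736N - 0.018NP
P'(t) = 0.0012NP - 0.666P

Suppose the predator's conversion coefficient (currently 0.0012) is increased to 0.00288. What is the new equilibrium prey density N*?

At the interior fixed point, setting dP/dt = 0 with P > 0 fixes N* = (predator death rate)/(NP coefficient) — independent of the other coefficients.
With the change, N* = 0.666/0.00288 = 231; it falls from 555.

N* ≈ 231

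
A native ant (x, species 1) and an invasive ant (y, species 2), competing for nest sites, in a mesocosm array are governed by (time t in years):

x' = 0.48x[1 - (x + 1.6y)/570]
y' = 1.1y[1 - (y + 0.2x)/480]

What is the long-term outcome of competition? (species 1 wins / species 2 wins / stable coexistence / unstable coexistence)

Compare the nullcline intercepts: K1/α12 = 570/1.6 = 356 < K2 = 480; K2/α21 = 480/0.2 = 2400 > K1 = 570.
Since the inequalities point opposite ways, species 2 can invade but species 1 cannot.

species 2 excludes species 1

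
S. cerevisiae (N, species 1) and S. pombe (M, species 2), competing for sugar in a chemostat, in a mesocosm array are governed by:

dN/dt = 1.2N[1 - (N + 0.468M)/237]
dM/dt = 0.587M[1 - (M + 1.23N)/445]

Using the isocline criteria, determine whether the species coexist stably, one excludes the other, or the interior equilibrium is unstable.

stable coexistence

Compare the nullcline intercepts: K1/α12 = 237/0.468 = 506 > K2 = 445; K2/α21 = 445/1.23 = 362 > K1 = 237.
Since both inequalities hold, each species can invade when rare, so the interior equilibrium is stable.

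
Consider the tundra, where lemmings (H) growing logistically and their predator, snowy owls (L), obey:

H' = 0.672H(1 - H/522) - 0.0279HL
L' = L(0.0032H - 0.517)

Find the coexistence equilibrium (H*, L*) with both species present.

H* ≈ 162, L* ≈ 16.6

From dL/dt = 0 with L > 0: 0.0032H* = 0.517, so H* = 162.
Substitute into dH/dt = 0: 0.672(1 - 162/522) = 0.0279L*.
The bracket is 0.69, giving L* = 0.464/0.0279 = 16.6.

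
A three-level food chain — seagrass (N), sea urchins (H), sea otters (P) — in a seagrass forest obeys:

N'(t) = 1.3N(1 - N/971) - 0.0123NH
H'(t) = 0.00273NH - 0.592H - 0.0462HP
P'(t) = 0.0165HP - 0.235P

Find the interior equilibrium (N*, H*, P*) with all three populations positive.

N* ≈ 840, H* ≈ 14.2, P* ≈ 36.8

From dP/dt = 0: 0.0165H* = 0.235, so H* = 14.2.
From dN/dt = 0: 1.3(1 - N*/971) = 0.0123·14.2, giving N* = 971·(1 - 0.135) = 840.
From dH/dt = 0: 0.00273·840 - 0.592 = 0.0462P*, so P* = 1.7/0.0462 = 36.8.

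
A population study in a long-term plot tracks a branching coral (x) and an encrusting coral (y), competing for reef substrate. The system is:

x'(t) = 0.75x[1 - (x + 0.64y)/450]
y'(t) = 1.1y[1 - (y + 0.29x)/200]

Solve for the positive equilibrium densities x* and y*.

Setting both brackets to zero gives the nullclines x + 0.64y = 450 and 0.29x + y = 200.
Substituting y = 200 - 0.29x into the first: x(1 - 0.64·0.29) = 450 - 0.64·200.
So x* = 322/0.814 = 395, and then y* = 200 - 0.29·395 = 85.3.

x* ≈ 395, y* ≈ 85.3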